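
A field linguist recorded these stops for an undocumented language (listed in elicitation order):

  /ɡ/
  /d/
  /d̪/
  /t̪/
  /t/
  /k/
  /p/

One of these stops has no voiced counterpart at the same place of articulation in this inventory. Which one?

Dental: /t̪/ ~ /d̪/
Alveolar: /t/ ~ /d/
Velar: /k/ ~ /ɡ/
Bilabial: only /p/ (voiceless); no voiced partner.
So /p/ is the unpaired segment.

/p/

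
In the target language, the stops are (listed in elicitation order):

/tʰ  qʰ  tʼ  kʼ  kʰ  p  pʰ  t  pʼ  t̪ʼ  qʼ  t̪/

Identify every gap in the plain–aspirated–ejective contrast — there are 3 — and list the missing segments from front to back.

/t̪ʰ/, /k/, /q/

bilabial: plain /p/, aspirated /pʰ/, ejective /pʼ/.
dental: plain /t̪/, aspirated —, ejective /t̪ʼ/.
alveolar: plain /t/, aspirated /tʰ/, ejective /tʼ/.
velar: plain —, aspirated /kʰ/, ejective /kʼ/.
uvular: plain —, aspirated /qʰ/, ejective /qʼ/.
Gaps, from front to back: dental lacks aspirated (/t̪ʰ/); velar lacks plain (/k/); uvular lacks plain (/q/).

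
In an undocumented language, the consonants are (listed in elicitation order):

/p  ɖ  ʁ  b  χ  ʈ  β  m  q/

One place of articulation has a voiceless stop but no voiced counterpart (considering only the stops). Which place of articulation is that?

uvular

place of articulation  voiceless  voiced  
bilabial          p         b       
retroflex         ʈ         ɖ       
uvular            q         —       
Every place of articulation has a voiced member except uvular, where /ɢ/ would be expected.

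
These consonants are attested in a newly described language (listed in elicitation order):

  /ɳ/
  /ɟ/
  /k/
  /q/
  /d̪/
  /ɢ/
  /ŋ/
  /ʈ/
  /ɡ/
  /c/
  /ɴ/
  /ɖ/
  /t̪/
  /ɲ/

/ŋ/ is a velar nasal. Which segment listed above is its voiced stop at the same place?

/ɡ/

The voiced stop at the same place is a voiced velar stop — in this inventory, /ɡ/.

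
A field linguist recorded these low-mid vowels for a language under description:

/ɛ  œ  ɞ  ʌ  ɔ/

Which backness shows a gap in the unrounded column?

central

Unrounded: /ɛ/ (front), /ʌ/ (back).
Rounded: /œ/ (front), /ɞ/ (central), /ɔ/ (back).
Every backness has an unrounded member except central, where /ɜ/ would be expected.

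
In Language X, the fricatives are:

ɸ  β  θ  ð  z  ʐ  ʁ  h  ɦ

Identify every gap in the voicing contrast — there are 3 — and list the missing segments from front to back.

Voiceless: /ɸ/ (bilabial), /θ/ (dental), /h/ (glottal).
Voiced: /β/ (bilabial), /ð/ (dental), /z/ (alveolar), /ʐ/ (retroflex), /ʁ/ (uvular), /ɦ/ (glottal).
Gaps, from front to back: alveolar lacks voiceless (/s/); retroflex lacks voiceless (/ʂ/); uvular lacks voiceless (/χ/).

/s/, /ʂ/, /χ/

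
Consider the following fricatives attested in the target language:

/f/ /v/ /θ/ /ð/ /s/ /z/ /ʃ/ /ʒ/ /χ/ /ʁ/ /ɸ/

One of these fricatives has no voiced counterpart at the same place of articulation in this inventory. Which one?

/ɸ/

Labiodental: /f/ ~ /v/
Dental: /θ/ ~ /ð/
Alveolar: /s/ ~ /z/
Postalveolar: /ʃ/ ~ /ʒ/
Uvular: /χ/ ~ /ʁ/
Bilabial: only /ɸ/ (voiceless); no voiced partner.
So /ɸ/ is the unpaired segment.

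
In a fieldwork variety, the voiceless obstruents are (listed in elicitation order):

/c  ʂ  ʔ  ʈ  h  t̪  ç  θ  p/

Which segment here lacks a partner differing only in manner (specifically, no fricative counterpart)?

Dental: /t̪/ ~ /θ/
Retroflex: /ʈ/ ~ /ʂ/
Palatal: /c/ ~ /ç/
Glottal: /ʔ/ ~ /h/
Bilabial: only /p/ (stop); no fricative partner.
So /p/ is the unpaired segment.

/p/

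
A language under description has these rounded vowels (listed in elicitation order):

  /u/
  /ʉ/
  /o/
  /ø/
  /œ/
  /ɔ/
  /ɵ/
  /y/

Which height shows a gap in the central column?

Front: /y/ (high), /ø/ (high-mid), /œ/ (low-mid).
Central: /ʉ/ (high), /ɵ/ (high-mid).
Back: /u/ (high), /o/ (high-mid), /ɔ/ (low-mid).
Every height has a central member except low-mid, where /ɞ/ would be expected.

low-mid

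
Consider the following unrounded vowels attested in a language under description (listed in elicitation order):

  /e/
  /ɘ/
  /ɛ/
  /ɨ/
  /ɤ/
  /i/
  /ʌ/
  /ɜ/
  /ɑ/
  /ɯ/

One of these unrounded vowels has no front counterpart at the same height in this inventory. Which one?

High: /i/ ~ /ɨ/ ~ /ɯ/
High-mid: /e/ ~ /ɘ/ ~ /ɤ/
Low-mid: /ɛ/ ~ /ɜ/ ~ /ʌ/
Low: only /ɑ/ (back); no front partner.
So /ɑ/ is the unpaired segment.

/ɑ/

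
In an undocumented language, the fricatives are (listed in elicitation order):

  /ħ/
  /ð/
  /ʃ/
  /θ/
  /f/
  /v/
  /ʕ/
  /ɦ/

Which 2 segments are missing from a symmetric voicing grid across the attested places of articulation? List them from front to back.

place of articulation  voiceless  voiced  
labiodental       f         v       
dental            θ         ð       
postalveolar      ʃ         —       
pharyngeal        ħ         ʕ       
glottal           —         ɦ       
Gaps, from front to back: postalveolar lacks voiced (/ʒ/); glottal lacks voiceless (/h/).

/ʒ/, /h/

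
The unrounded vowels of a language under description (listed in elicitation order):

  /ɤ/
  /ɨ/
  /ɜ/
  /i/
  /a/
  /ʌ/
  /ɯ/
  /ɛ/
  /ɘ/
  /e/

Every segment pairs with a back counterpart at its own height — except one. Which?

High: /i/ ~ /ɨ/ ~ /ɯ/
High-mid: /e/ ~ /ɘ/ ~ /ɤ/
Low-mid: /ɛ/ ~ /ɜ/ ~ /ʌ/
Low: only /a/ (front); no back partner.
So /a/ is the unpaired segment.

/a/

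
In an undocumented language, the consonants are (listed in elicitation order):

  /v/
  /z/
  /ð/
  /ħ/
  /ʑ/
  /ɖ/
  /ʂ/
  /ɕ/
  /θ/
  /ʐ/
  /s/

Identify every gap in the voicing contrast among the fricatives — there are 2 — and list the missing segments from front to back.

/f/, /ʕ/

Voiceless: /θ/ (dental), /s/ (alveolar), /ʂ/ (retroflex), /ɕ/ (alveolo-palatal), /ħ/ (pharyngeal).
Voiced: /v/ (labiodental), /ð/ (dental), /z/ (alveolar), /ʐ/ (retroflex), /ʑ/ (alveolo-palatal).
Gaps, from front to back: labiodental lacks voiceless (/f/); pharyngeal lacks voiced (/ʕ/).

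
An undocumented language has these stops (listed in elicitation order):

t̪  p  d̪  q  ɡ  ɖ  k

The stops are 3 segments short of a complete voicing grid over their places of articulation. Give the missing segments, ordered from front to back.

Voiceless: /p/ (bilabial), /t̪/ (dental), /k/ (velar), /q/ (uvular).
Voiced: /d̪/ (dental), /ɖ/ (retroflex), /ɡ/ (velar).
Gaps, from front to back: bilabial lacks voiced (/b/); retroflex lacks voiceless (/ʈ/); uvular lacks voiced (/ɢ/).

/b/, /ʈ/, /ɢ/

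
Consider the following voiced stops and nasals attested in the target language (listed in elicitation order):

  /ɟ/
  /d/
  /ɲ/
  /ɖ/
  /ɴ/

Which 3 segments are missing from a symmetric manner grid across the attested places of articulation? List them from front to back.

/n/, /ɳ/, /ɢ/

Oral stop: /d/ (alveolar), /ɖ/ (retroflex), /ɟ/ (palatal).
Nasal: /ɲ/ (palatal), /ɴ/ (uvular).
Gaps, from front to back: alveolar lacks nasal (/n/); retroflex lacks nasal (/ɳ/); uvular lacks oral stop (/ɢ/).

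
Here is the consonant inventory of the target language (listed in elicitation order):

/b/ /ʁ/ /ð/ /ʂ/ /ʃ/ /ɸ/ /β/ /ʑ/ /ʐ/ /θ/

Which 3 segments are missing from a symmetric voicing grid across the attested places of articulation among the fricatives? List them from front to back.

/ʒ/, /ɕ/, /χ/

Voiceless: /ɸ/ (bilabial), /θ/ (dental), /ʃ/ (postalveolar), /ʂ/ (retroflex).
Voiced: /β/ (bilabial), /ð/ (dental), /ʐ/ (retroflex), /ʑ/ (alveolo-palatal), /ʁ/ (uvular).
Gaps, from front to back: postalveolar lacks voiced (/ʒ/); alveolo-palatal lacks voiceless (/ɕ/); uvular lacks voiceless (/χ/).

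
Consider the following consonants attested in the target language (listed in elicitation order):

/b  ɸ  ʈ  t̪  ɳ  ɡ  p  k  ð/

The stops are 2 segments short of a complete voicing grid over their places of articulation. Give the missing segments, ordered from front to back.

Voiceless: /p/ (bilabial), /t̪/ (dental), /ʈ/ (retroflex), /k/ (velar).
Voiced: /b/ (bilabial), /ɡ/ (velar).
Gaps, from front to back: dental lacks voiced (/d̪/); retroflex lacks voiced (/ɖ/).

/d̪/, /ɖ/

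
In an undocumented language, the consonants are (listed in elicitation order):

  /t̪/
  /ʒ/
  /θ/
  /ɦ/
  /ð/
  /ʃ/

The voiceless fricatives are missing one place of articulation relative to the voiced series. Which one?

glottal

place of articulation  voiceless  voiced  
dental            θ         ð       
postalveolar      ʃ         ʒ       
glottal           —         ɦ       
Every place of articulation has a voiceless member except glottal, where /h/ would be expected.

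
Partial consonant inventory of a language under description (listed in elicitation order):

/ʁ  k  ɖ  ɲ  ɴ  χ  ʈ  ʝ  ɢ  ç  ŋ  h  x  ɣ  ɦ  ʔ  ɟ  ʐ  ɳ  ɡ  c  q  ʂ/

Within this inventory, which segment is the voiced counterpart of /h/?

/h/ is a voiceless glottal fricative.
The voiced counterpart is a voiced glottal fricative — in this inventory, /ɦ/.

/ɦ/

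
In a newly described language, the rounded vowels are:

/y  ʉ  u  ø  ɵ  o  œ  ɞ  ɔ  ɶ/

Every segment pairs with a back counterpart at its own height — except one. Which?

/ɶ/

High: /y/ ~ /ʉ/ ~ /u/
High-mid: /ø/ ~ /ɵ/ ~ /o/
Low-mid: /œ/ ~ /ɞ/ ~ /ɔ/
Low: only /ɶ/ (front); no back partner.
So /ɶ/ is the unpaired segment.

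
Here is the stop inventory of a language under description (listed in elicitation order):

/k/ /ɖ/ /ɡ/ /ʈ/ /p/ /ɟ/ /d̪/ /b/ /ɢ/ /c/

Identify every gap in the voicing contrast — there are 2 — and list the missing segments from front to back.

place of articulation  voiceless  voiced  
bilabial          p         b       
dental            —         d̪      
retroflex         ʈ         ɖ       
palatal           c         ɟ       
velar             k         ɡ       
uvular            —         ɢ       
Gaps, from front to back: dental lacks voiceless (/t̪/); uvular lacks voiceless (/q/).

/t̪/, /q/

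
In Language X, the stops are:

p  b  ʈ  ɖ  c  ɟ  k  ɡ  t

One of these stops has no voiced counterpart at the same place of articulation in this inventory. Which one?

Bilabial: /p/ ~ /b/
Retroflex: /ʈ/ ~ /ɖ/
Palatal: /c/ ~ /ɟ/
Velar: /k/ ~ /ɡ/
Alveolar: only /t/ (voiceless); no voiced partner.
So /t/ is the unpaired segment.

/t/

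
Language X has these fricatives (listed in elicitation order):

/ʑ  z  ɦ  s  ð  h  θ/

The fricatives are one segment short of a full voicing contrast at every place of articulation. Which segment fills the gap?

dental: voiceless /θ/, voiced /ð/.
alveolar: voiceless /s/, voiced /z/.
alveolo-palatal: voiceless —, voiced /ʑ/.
glottal: voiceless /h/, voiced /ɦ/.
The alveolo-palatal row has no voiceless member, so the gap is the voiceless alveolo-palatal fricative /ɕ/.

/ɕ/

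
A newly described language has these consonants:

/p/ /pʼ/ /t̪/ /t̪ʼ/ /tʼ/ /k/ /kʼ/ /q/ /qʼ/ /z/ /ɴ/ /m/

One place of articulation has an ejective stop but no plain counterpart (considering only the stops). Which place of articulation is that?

place of articulation  plain     ejective
bilabial          p         pʼ      
dental            t̪        t̪ʼ     
alveolar          —         tʼ      
velar             k         kʼ      
uvular            q         qʼ      
Every place of articulation has a plain member except alveolar, where /t/ would be expected.

alveolar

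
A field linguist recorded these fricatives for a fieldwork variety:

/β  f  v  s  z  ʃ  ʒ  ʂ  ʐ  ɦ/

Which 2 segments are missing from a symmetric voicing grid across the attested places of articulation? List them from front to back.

bilabial: voiceless —, voiced /β/.
labiodental: voiceless /f/, voiced /v/.
alveolar: voiceless /s/, voiced /z/.
postalveolar: voiceless /ʃ/, voiced /ʒ/.
retroflex: voiceless /ʂ/, voiced /ʐ/.
glottal: voiceless —, voiced /ɦ/.
Gaps, from front to back: bilabial lacks voiceless (/ɸ/); glottal lacks voiceless (/h/).

/ɸ/, /h/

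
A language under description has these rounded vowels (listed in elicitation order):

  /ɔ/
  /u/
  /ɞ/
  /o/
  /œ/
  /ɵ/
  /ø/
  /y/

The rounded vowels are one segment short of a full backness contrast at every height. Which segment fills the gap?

/ʉ/

height            front     central   back    
high              y         —         u       
high-mid          ø         ɵ         o       
low-mid           œ         ɞ         ɔ       
The high row has no central member, so the gap is the high central rounded vowel /ʉ/.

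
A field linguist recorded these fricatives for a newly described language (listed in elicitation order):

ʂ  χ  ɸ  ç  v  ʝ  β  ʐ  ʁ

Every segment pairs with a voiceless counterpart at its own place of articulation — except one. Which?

/v/

Bilabial: /ɸ/ ~ /β/
Retroflex: /ʂ/ ~ /ʐ/
Palatal: /ç/ ~ /ʝ/
Uvular: /χ/ ~ /ʁ/
Labiodental: only /v/ (voiced); no voiceless partner.
So /v/ is the unpaired segment.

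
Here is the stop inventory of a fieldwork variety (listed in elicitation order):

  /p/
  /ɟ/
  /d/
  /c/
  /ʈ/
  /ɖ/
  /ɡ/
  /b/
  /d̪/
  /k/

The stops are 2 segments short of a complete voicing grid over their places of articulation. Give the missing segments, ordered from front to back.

/t̪/, /t/

bilabial: voiceless /p/, voiced /b/.
dental: voiceless —, voiced /d̪/.
alveolar: voiceless —, voiced /d/.
retroflex: voiceless /ʈ/, voiced /ɖ/.
palatal: voiceless /c/, voiced /ɟ/.
velar: voiceless /k/, voiced /ɡ/.
Gaps, from front to back: dental lacks voiceless (/t̪/); alveolar lacks voiceless (/t/).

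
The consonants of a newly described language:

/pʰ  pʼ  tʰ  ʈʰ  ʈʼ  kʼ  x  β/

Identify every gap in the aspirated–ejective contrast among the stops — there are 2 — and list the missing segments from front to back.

/tʼ/, /kʰ/

Aspirated: /pʰ/ (bilabial), /tʰ/ (alveolar), /ʈʰ/ (retroflex).
Ejective: /pʼ/ (bilabial), /ʈʼ/ (retroflex), /kʼ/ (velar).
Gaps, from front to back: alveolar lacks ejective (/tʼ/); velar lacks aspirated (/kʰ/).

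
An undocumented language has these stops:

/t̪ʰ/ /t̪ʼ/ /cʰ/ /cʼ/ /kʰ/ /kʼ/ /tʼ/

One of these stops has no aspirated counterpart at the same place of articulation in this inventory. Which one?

/tʼ/

Dental: /t̪ʰ/ ~ /t̪ʼ/
Palatal: /cʰ/ ~ /cʼ/
Velar: /kʰ/ ~ /kʼ/
Alveolar: only /tʼ/ (ejective); no aspirated partner.
So /tʼ/ is the unpaired segment.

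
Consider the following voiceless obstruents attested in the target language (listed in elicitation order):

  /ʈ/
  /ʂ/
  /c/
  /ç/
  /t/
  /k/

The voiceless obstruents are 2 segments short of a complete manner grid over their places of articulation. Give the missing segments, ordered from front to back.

alveolar: stop /t/, fricative —.
retroflex: stop /ʈ/, fricative /ʂ/.
palatal: stop /c/, fricative /ç/.
velar: stop /k/, fricative —.
Gaps, from front to back: alveolar lacks fricative (/s/); velar lacks fricative (/x/).

/s/, /x/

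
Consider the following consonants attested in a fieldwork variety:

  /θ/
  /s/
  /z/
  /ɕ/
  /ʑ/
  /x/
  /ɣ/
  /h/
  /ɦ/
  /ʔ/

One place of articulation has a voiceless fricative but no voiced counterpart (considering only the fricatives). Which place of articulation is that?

place of articulation  voiceless  voiced  
dental            θ         —       
alveolar          s         z       
alveolo-palatal   ɕ         ʑ       
velar             x         ɣ       
glottal           h         ɦ       
Every place of articulation has a voiced member except dental, where /ð/ would be expected.

dental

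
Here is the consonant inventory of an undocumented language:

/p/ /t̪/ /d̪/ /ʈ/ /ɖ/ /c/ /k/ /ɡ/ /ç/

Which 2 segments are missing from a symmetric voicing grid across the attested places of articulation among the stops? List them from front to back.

place of articulation  voiceless  voiced  
bilabial          p         —       
dental            t̪        d̪      
retroflex         ʈ         ɖ       
palatal           c         —       
velar             k         ɡ       
Gaps, from front to back: bilabial lacks voiced (/b/); palatal lacks voiced (/ɟ/).

/b/, /ɟ/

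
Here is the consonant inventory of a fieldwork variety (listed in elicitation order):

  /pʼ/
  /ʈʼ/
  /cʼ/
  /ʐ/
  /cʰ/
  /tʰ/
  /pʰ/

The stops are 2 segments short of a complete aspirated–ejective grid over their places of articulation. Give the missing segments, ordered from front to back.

place of articulation  aspirated  ejective
bilabial          pʰ        pʼ      
alveolar          tʰ        —       
retroflex         —         ʈʼ      
palatal           cʰ        cʼ      
Gaps, from front to back: alveolar lacks ejective (/tʼ/); retroflex lacks aspirated (/ʈʰ/).

/tʼ/, /ʈʰ/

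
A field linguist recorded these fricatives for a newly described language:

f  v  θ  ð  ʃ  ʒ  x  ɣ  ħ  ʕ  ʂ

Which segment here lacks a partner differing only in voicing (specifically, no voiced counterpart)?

/ʂ/

Labiodental: /f/ ~ /v/
Dental: /θ/ ~ /ð/
Postalveolar: /ʃ/ ~ /ʒ/
Velar: /x/ ~ /ɣ/
Pharyngeal: /ħ/ ~ /ʕ/
Retroflex: only /ʂ/ (voiceless); no voiced partner.
So /ʂ/ is the unpaired segment.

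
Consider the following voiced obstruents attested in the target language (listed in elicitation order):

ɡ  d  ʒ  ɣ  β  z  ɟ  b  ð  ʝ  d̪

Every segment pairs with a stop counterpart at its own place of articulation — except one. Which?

Bilabial: /b/ ~ /β/
Dental: /d̪/ ~ /ð/
Alveolar: /d/ ~ /z/
Palatal: /ɟ/ ~ /ʝ/
Velar: /ɡ/ ~ /ɣ/
Postalveolar: only /ʒ/ (fricative); no stop partner.
So /ʒ/ is the unpaired segment.

/ʒ/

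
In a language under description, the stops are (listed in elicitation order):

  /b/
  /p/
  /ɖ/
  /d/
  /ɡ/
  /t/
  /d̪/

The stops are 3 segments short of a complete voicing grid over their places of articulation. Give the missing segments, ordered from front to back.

/t̪/, /ʈ/, /k/

Voiceless: /p/ (bilabial), /t/ (alveolar).
Voiced: /b/ (bilabial), /d̪/ (dental), /d/ (alveolar), /ɖ/ (retroflex), /ɡ/ (velar).
Gaps, from front to back: dental lacks voiceless (/t̪/); retroflex lacks voiceless (/ʈ/); velar lacks voiceless (/k/).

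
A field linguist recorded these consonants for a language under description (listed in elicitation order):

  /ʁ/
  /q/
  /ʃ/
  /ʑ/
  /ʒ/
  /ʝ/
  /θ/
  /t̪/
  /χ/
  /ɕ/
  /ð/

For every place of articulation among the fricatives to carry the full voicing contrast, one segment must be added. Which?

/ç/

Voiceless: /θ/ (dental), /ʃ/ (postalveolar), /ɕ/ (alveolo-palatal), /χ/ (uvular).
Voiced: /ð/ (dental), /ʒ/ (postalveolar), /ʑ/ (alveolo-palatal), /ʝ/ (palatal), /ʁ/ (uvular).
The palatal row has no voiceless member, so the gap is the voiceless palatal fricative /ç/.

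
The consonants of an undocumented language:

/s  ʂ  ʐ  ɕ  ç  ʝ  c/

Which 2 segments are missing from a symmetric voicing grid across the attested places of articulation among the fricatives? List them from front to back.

place of articulation  voiceless  voiced  
alveolar          s         —       
retroflex         ʂ         ʐ       
alveolo-palatal   ɕ         —       
palatal           ç         ʝ       
Gaps, from front to back: alveolar lacks voiced (/z/); alveolo-palatal lacks voiced (/ʑ/).

/z/, /ʑ/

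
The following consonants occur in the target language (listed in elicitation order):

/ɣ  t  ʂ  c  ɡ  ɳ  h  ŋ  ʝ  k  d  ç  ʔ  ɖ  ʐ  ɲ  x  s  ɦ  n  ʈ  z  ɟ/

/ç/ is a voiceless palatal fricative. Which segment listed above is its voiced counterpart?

The voiced counterpart is a voiced palatal fricative — in this inventory, /ʝ/.

/ʝ/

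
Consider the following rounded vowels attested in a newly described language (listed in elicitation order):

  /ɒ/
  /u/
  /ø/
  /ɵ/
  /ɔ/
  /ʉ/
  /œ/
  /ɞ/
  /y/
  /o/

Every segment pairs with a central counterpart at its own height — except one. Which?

High: /y/ ~ /ʉ/ ~ /u/
High-mid: /ø/ ~ /ɵ/ ~ /o/
Low-mid: /œ/ ~ /ɞ/ ~ /ɔ/
Low: only /ɒ/ (back); no central partner.
So /ɒ/ is the unpaired segment.

/ɒ/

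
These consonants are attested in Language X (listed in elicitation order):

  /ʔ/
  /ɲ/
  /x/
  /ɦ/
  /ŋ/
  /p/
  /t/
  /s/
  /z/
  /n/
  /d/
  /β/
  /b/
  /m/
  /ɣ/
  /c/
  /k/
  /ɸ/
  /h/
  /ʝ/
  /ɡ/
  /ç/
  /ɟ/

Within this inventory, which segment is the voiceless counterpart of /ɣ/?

/ɣ/ is a voiced velar fricative.
The voiceless counterpart is a voiceless velar fricative — in this inventory, /x/.

/x/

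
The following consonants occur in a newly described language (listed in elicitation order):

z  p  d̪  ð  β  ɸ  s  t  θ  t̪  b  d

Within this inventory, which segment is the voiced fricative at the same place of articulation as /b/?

/β/

/b/ is a voiced bilabial stop.
The voiced fricative at the same place is a voiced bilabial fricative — in this inventory, /β/.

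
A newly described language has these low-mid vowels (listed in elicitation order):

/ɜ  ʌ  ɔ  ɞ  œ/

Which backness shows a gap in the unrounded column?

front

front: unrounded —, rounded /œ/.
central: unrounded /ɜ/, rounded /ɞ/.
back: unrounded /ʌ/, rounded /ɔ/.
Every backness has an unrounded member except front, where /ɛ/ would be expected.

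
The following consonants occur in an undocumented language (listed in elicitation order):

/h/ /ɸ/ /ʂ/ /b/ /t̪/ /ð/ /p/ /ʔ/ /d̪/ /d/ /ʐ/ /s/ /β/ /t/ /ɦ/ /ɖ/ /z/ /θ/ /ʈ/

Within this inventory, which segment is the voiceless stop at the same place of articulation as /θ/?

/θ/ is a voiceless dental fricative.
The voiceless stop at the same place is a voiceless dental stop — in this inventory, /t̪/.

/t̪/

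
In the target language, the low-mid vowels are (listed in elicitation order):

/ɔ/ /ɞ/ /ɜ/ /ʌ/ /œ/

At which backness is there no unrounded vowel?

front: unrounded —, rounded /œ/.
central: unrounded /ɜ/, rounded /ɞ/.
back: unrounded /ʌ/, rounded /ɔ/.
Every backness has an unrounded member except front, where /ɛ/ would be expected.

front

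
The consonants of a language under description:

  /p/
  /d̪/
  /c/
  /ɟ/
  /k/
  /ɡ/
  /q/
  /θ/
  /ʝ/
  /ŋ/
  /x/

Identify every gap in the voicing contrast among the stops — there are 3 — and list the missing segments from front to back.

place of articulation  voiceless  voiced  
bilabial          p         —       
dental            —         d̪      
palatal           c         ɟ       
velar             k         ɡ       
uvular            q         —       
Gaps, from front to back: bilabial lacks voiced (/b/); dental lacks voiceless (/t̪/); uvular lacks voiced (/ɢ/).

/b/, /t̪/, /ɢ/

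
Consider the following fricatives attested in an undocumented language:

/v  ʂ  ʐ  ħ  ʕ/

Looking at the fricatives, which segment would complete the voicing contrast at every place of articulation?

/f/

place of articulation  voiceless  voiced  
labiodental       —         v       
retroflex         ʂ         ʐ       
pharyngeal        ħ         ʕ       
The labiodental row has no voiceless member, so the gap is the voiceless labiodental fricative /f/.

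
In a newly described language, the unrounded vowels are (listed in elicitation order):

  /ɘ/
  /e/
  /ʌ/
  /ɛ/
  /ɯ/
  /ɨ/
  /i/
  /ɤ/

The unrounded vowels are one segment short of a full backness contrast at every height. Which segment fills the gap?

/ɜ/

Front: /i/ (high), /e/ (high-mid), /ɛ/ (low-mid).
Central: /ɨ/ (high), /ɘ/ (high-mid).
Back: /ɯ/ (high), /ɤ/ (high-mid), /ʌ/ (low-mid).
The low-mid row has no central member, so the gap is the low-mid central unrounded vowel /ɜ/.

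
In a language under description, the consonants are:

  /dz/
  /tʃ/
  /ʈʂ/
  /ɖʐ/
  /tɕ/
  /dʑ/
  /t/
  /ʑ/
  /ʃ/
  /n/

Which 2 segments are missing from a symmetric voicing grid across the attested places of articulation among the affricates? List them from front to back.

/ts/, /dʒ/

Voiceless: /tʃ/ (postalveolar), /ʈʂ/ (retroflex), /tɕ/ (alveolo-palatal).
Voiced: /dz/ (alveolar), /ɖʐ/ (retroflex), /dʑ/ (alveolo-palatal).
Gaps, from front to back: alveolar lacks voiceless (/ts/); postalveolar lacks voiced (/dʒ/).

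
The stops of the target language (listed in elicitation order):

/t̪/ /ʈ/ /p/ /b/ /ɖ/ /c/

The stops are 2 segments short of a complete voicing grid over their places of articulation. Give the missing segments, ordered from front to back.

/d̪/, /ɟ/

place of articulation  voiceless  voiced  
bilabial          p         b       
dental            t̪        —       
retroflex         ʈ         ɖ       
palatal           c         —       
Gaps, from front to back: dental lacks voiced (/d̪/); palatal lacks voiced (/ɟ/).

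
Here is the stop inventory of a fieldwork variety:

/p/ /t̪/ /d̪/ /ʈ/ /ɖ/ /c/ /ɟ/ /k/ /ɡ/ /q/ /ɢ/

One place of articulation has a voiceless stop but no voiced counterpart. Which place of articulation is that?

place of articulation  voiceless  voiced  
bilabial          p         —       
dental            t̪        d̪      
retroflex         ʈ         ɖ       
palatal           c         ɟ       
velar             k         ɡ       
uvular            q         ɢ       
Every place of articulation has a voiced member except bilabial, where /b/ would be expected.

bilabial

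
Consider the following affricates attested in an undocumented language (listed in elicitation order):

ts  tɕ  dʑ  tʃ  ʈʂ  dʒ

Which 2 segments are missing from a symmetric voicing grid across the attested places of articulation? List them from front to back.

Voiceless: /ts/ (alveolar), /tʃ/ (postalveolar), /ʈʂ/ (retroflex), /tɕ/ (alveolo-palatal).
Voiced: /dʒ/ (postalveolar), /dʑ/ (alveolo-palatal).
Gaps, from front to back: alveolar lacks voiced (/dz/); retroflex lacks voiced (/ɖʐ/).

/dz/, /ɖʐ/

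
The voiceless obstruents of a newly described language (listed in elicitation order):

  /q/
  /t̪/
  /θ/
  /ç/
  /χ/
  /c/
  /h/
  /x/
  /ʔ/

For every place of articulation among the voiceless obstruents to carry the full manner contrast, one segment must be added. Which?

/k/

place of articulation  stop      fricative
dental            t̪        θ       
palatal           c         ç       
velar             —         x       
uvular            q         χ       
glottal           ʔ         h       
The velar row has no stop member, so the gap is the velar stop /k/.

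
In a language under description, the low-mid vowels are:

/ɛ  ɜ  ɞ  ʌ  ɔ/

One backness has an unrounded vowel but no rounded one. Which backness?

front

backness          unrounded  rounded 
front             ɛ         —       
central           ɜ         ɞ       
back              ʌ         ɔ       
Every backness has a rounded member except front, where /œ/ would be expected.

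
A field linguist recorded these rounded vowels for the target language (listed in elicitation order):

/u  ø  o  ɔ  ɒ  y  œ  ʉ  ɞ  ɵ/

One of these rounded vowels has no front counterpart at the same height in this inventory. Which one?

/ɒ/

High: /y/ ~ /ʉ/ ~ /u/
High-mid: /ø/ ~ /ɵ/ ~ /o/
Low-mid: /œ/ ~ /ɞ/ ~ /ɔ/
Low: only /ɒ/ (back); no front partner.
So /ɒ/ is the unpaired segment.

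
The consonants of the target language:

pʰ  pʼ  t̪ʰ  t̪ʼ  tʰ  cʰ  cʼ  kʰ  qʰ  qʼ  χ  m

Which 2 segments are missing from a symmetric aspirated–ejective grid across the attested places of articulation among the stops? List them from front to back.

/tʼ/, /kʼ/

Aspirated: /pʰ/ (bilabial), /t̪ʰ/ (dental), /tʰ/ (alveolar), /cʰ/ (palatal), /kʰ/ (velar), /qʰ/ (uvular).
Ejective: /pʼ/ (bilabial), /t̪ʼ/ (dental), /cʼ/ (palatal), /qʼ/ (uvular).
Gaps, from front to back: alveolar lacks ejective (/tʼ/); velar lacks ejective (/kʼ/).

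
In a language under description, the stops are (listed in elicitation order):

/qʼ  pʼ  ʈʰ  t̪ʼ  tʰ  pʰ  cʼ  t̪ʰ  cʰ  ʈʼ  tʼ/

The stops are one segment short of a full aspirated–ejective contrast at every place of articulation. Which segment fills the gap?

place of articulation  aspirated  ejective
bilabial          pʰ        pʼ      
dental            t̪ʰ       t̪ʼ     
alveolar          tʰ        tʼ      
retroflex         ʈʰ        ʈʼ      
palatal           cʰ        cʼ      
uvular            —         qʼ      
The uvular row has no aspirated member, so the gap is the aspirated uvular stop /qʰ/.

/qʰ/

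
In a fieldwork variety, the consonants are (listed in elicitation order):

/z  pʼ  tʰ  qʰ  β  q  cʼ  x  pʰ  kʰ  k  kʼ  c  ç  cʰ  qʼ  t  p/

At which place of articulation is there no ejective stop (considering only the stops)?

Plain: /p/ (bilabial), /t/ (alveolar), /c/ (palatal), /k/ (velar), /q/ (uvular).
Aspirated: /pʰ/ (bilabial), /tʰ/ (alveolar), /cʰ/ (palatal), /kʰ/ (velar), /qʰ/ (uvular).
Ejective: /pʼ/ (bilabial), /cʼ/ (palatal), /kʼ/ (velar), /qʼ/ (uvular).
Every place of articulation has an ejective member except alveolar, where /tʼ/ would be expected.

alveolar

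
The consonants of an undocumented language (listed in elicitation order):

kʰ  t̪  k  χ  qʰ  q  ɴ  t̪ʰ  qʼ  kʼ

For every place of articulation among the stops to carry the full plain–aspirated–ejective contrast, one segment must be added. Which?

/t̪ʼ/

place of articulation  plain     aspirated  ejective
dental            t̪        t̪ʰ       —       
velar             k         kʰ        kʼ      
uvular            q         qʰ        qʼ      
The dental row has no ejective member, so the gap is the ejective dental stop /t̪ʼ/.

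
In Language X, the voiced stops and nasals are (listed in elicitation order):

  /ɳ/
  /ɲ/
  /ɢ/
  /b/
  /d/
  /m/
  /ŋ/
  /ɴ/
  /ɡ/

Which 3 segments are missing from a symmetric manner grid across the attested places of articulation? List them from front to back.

/n/, /ɖ/, /ɟ/

place of articulation  oral stop  nasal   
bilabial          b         m       
alveolar          d         —       
retroflex         —         ɳ       
palatal           —         ɲ       
velar             ɡ         ŋ       
uvular            ɢ         ɴ       
Gaps, from front to back: alveolar lacks nasal (/n/); retroflex lacks oral stop (/ɖ/); palatal lacks oral stop (/ɟ/).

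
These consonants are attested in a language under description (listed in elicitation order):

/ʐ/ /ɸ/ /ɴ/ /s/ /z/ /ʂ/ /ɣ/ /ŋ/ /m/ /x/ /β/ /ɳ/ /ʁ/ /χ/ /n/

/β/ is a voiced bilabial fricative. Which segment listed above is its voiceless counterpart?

The voiceless counterpart is a voiceless bilabial fricative — in this inventory, /ɸ/.

/ɸ/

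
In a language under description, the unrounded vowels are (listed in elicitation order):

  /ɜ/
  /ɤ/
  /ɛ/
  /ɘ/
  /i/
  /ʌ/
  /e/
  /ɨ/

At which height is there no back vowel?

Front: /i/ (high), /e/ (high-mid), /ɛ/ (low-mid).
Central: /ɨ/ (high), /ɘ/ (high-mid), /ɜ/ (low-mid).
Back: /ɤ/ (high-mid), /ʌ/ (low-mid).
Every height has a back member except high, where /ɯ/ would be expected.

high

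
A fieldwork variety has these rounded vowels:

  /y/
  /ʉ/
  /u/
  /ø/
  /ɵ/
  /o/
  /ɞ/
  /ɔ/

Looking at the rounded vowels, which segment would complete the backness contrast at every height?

/œ/

Front: /y/ (high), /ø/ (high-mid).
Central: /ʉ/ (high), /ɵ/ (high-mid), /ɞ/ (low-mid).
Back: /u/ (high), /o/ (high-mid), /ɔ/ (low-mid).
The low-mid row has no front member, so the gap is the low-mid front rounded vowel /œ/.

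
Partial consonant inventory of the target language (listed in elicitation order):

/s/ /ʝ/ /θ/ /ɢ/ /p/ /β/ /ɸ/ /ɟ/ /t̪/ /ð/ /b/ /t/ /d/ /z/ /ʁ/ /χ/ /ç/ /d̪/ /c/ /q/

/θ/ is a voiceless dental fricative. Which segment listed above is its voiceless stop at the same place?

/t̪/

The voiceless stop at the same place is a voiceless dental stop — in this inventory, /t̪/.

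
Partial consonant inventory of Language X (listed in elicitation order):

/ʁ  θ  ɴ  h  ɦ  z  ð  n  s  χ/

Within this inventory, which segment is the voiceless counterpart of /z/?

/s/

/z/ is a voiced alveolar fricative.
The voiceless counterpart is a voiceless alveolar fricative — in this inventory, /s/.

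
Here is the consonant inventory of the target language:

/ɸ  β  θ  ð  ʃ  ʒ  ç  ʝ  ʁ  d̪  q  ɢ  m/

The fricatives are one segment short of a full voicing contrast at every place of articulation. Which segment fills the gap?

place of articulation  voiceless  voiced  
bilabial          ɸ         β       
dental            θ         ð       
postalveolar      ʃ         ʒ       
palatal           ç         ʝ       
uvular            —         ʁ       
The uvular row has no voiceless member, so the gap is the voiceless uvular fricative /χ/.

/χ/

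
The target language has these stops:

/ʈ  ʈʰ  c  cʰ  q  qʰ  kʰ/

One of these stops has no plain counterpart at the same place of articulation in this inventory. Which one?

/kʰ/

Retroflex: /ʈ/ ~ /ʈʰ/
Palatal: /c/ ~ /cʰ/
Uvular: /q/ ~ /qʰ/
Velar: only /kʰ/ (aspirated); no plain partner.
So /kʰ/ is the unpaired segment.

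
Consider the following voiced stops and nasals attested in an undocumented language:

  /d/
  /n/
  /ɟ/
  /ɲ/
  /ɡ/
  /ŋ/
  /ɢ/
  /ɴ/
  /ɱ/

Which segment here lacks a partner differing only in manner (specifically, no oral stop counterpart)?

/ɱ/

Alveolar: /d/ ~ /n/
Palatal: /ɟ/ ~ /ɲ/
Velar: /ɡ/ ~ /ŋ/
Uvular: /ɢ/ ~ /ɴ/
Labiodental: only /ɱ/ (nasal); no oral stop partner.
So /ɱ/ is the unpaired segment.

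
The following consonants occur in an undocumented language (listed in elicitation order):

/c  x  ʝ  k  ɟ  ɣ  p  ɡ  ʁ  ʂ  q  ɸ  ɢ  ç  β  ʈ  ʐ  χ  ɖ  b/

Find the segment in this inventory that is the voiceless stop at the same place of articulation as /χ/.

/χ/ is a voiceless uvular fricative.
The voiceless stop at the same place is a voiceless uvular stop — in this inventory, /q/.

/q/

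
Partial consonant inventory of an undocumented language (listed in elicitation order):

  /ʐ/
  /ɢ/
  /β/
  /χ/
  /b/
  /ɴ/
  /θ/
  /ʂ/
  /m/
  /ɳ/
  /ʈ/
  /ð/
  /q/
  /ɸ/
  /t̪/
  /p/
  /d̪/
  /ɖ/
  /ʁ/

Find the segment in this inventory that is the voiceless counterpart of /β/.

/ɸ/

/β/ is a voiced bilabial fricative.
The voiceless counterpart is a voiceless bilabial fricative — in this inventory, /ɸ/.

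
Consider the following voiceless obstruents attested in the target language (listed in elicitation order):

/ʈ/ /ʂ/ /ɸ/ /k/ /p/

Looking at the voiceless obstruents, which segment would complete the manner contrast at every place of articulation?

bilabial: stop /p/, fricative /ɸ/.
retroflex: stop /ʈ/, fricative /ʂ/.
velar: stop /k/, fricative —.
The velar row has no fricative member, so the gap is the velar fricative /x/.

/x/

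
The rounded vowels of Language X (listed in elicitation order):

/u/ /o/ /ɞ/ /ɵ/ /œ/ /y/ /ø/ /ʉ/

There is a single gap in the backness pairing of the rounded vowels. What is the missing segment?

/ɔ/

high: front /y/, central /ʉ/, back /u/.
high-mid: front /ø/, central /ɵ/, back /o/.
low-mid: front /œ/, central /ɞ/, back —.
The low-mid row has no back member, so the gap is the low-mid back rounded vowel /ɔ/.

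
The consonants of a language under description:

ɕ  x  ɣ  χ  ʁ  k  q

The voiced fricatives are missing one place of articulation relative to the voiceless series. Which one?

Voiceless: /ɕ/ (alveolo-palatal), /x/ (velar), /χ/ (uvular).
Voiced: /ɣ/ (velar), /ʁ/ (uvular).
Every place of articulation has a voiced member except alveolo-palatal, where /ʑ/ would be expected.

alveolo-palatal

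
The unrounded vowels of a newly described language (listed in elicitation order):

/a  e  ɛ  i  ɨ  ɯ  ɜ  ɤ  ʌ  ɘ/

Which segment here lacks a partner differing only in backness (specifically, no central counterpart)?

High: /i/ ~ /ɨ/ ~ /ɯ/
High-mid: /e/ ~ /ɘ/ ~ /ɤ/
Low-mid: /ɛ/ ~ /ɜ/ ~ /ʌ/
Low: only /a/ (front); no central partner.
So /a/ is the unpaired segment.

/a/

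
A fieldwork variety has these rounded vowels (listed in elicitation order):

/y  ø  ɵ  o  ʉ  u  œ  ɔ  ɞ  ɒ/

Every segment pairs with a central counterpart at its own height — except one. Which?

/ɒ/

High: /y/ ~ /ʉ/ ~ /u/
High-mid: /ø/ ~ /ɵ/ ~ /o/
Low-mid: /œ/ ~ /ɞ/ ~ /ɔ/
Low: only /ɒ/ (back); no central partner.
So /ɒ/ is the unpaired segment.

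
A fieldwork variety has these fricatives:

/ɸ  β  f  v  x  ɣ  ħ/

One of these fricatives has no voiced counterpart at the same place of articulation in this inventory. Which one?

Bilabial: /ɸ/ ~ /β/
Labiodental: /f/ ~ /v/
Velar: /x/ ~ /ɣ/
Pharyngeal: only /ħ/ (voiceless); no voiced partner.
So /ħ/ is the unpaired segment.

/ħ/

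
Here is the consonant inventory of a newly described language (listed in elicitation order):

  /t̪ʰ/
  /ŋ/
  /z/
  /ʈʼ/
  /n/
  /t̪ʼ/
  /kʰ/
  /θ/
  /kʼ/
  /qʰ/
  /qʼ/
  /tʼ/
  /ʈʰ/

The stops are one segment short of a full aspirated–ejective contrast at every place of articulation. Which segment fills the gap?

dental: aspirated /t̪ʰ/, ejective /t̪ʼ/.
alveolar: aspirated —, ejective /tʼ/.
retroflex: aspirated /ʈʰ/, ejective /ʈʼ/.
velar: aspirated /kʰ/, ejective /kʼ/.
uvular: aspirated /qʰ/, ejective /qʼ/.
The alveolar row has no aspirated member, so the gap is the aspirated alveolar stop /tʰ/.

/tʰ/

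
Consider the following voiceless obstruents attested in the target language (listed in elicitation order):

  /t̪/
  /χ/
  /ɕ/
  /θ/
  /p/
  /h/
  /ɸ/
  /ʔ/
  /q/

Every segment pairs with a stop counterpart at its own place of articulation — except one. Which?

Bilabial: /p/ ~ /ɸ/
Dental: /t̪/ ~ /θ/
Uvular: /q/ ~ /χ/
Glottal: /ʔ/ ~ /h/
Alveolo-palatal: only /ɕ/ (fricative); no stop partner.
So /ɕ/ is the unpaired segment.

/ɕ/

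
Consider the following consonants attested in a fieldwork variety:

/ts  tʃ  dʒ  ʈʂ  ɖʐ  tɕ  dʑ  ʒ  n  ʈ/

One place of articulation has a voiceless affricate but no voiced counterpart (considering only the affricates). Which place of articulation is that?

alveolar

alveolar: voiceless /ts/, voiced —.
postalveolar: voiceless /tʃ/, voiced /dʒ/.
retroflex: voiceless /ʈʂ/, voiced /ɖʐ/.
alveolo-palatal: voiceless /tɕ/, voiced /dʑ/.
Every place of articulation has a voiced member except alveolar, where /dz/ would be expected.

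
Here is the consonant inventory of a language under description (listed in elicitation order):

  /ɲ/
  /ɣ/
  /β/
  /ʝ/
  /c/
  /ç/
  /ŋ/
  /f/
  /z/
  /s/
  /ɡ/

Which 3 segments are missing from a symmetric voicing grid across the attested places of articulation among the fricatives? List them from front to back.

place of articulation  voiceless  voiced  
bilabial          —         β       
labiodental       f         —       
alveolar          s         z       
palatal           ç         ʝ       
velar             —         ɣ       
Gaps, from front to back: bilabial lacks voiceless (/ɸ/); labiodental lacks voiced (/v/); velar lacks voiceless (/x/).

/ɸ/, /v/, /x/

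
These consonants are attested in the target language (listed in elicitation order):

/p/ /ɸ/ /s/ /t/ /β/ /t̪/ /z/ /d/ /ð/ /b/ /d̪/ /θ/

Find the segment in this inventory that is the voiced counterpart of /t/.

/t/ is a voiceless alveolar stop.
The voiced counterpart is a voiced alveolar stop — in this inventory, /d/.

/d/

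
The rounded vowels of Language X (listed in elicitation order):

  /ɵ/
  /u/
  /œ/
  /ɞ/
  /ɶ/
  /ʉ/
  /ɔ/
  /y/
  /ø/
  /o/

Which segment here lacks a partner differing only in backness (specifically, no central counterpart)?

High: /y/ ~ /ʉ/ ~ /u/
High-mid: /ø/ ~ /ɵ/ ~ /o/
Low-mid: /œ/ ~ /ɞ/ ~ /ɔ/
Low: only /ɶ/ (front); no central partner.
So /ɶ/ is the unpaired segment.

/ɶ/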